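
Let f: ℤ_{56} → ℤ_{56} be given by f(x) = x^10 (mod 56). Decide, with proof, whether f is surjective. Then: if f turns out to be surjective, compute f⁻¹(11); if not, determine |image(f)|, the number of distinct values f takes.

8

f(6): Repeated squaring mod 56: 6^1 ≡ 6, 6^2 ≡ 6² = 36, 6^4 ≡ 36² = 1296 ≡ 8, 6^8 ≡ 8² = 64 ≡ 8. Since 10 = 8 + 2, 6^10 ≡ 8·36: 8·36 = 288 ≡ 8. So 6^10 ≡ 8 (mod 56).
f(8): Repeated squaring mod 56: 8^1 ≡ 8, 8^2 ≡ 8² = 64 ≡ 8, 8^4 ≡ 8² = 64 ≡ 8, 8^8 ≡ 8² = 64 ≡ 8. Since 10 = 8 + 2, 8^10 ≡ 8·8: 8·8 = 64 ≡ 8. So 8^10 ≡ 8 (mod 56).
So f(6) = f(8) = 8 while 6 ≠ 8, so f is not injective.
A non-injective map from the 56-element set ℤ_{56} to itself takes at most 55 distinct values, so it cannot be surjective. Therefore f is not surjective.
Since f is not surjective, we determine |image(f)|. Computing x^10 mod 56 for each x (by repeated squaring, reducing mod 56 at every step), the values f(0), f(1), …, f(55) are: 0, 1, 16, 25, 32, 9, 8, 49, 8, 9, 32, 25, 16, 1, 0, 1, 16, 25, 32, 9, 8, 49, 8, 9, 32, 25, 16, 1, 0, 1, 16, 25, 32, 9, 8, 49, 8, 9, 32, 25, 16, 1, 0, 1, 16, 25, 32, 9, 8, 49, 8, 9, 32, 25, 16, 1.
The distinct values are {0, 1, 8, 9, 16, 25, 32, 49}; there are 8 of them.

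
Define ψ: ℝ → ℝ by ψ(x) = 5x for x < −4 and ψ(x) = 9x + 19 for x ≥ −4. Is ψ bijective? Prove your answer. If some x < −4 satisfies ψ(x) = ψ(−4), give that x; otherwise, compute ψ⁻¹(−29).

Both pieces are strictly increasing (slopes 5 and 9), so each is injective on its own interval.
The left piece maps (−∞, −4) onto (−∞, −20); the right piece maps [−4, ∞) onto [−17, ∞).
The images leave a gap (−20 has no preimage), so ψ is not surjective, hence not bijective.
Because the two images are disjoint, no x < −4 has ψ(x) = ψ(−4), so we compute ψ⁻¹(−29): −29 lies in (−∞, −20), so solve 5x = −29: x = (−29 − 0)/5 = −29/5.

-29/5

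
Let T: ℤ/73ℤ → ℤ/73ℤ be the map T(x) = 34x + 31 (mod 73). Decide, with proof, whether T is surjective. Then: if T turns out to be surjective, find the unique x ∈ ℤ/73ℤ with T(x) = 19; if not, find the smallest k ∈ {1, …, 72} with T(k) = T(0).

Since gcd(34, 73) = 1, 34 is invertible modulo 73. Euclid's algorithm: 73 = 2·34 + 5, 34 = 6·5 + 4, 5 = 1·4 + 1; back-substituting gives 1 = 58·34 − 27·73, so 34⁻¹ ≡ 58 (mod 73).
Then y ↦ 58(y − 31) is a two-sided inverse to T, so every y ∈ ℤ/73ℤ has a preimage.
Thus T is surjective.
Since T is surjective, we compute T⁻¹(19): solve 34x + 31 ≡ 19 (mod 73), i.e. 34x ≡ 61 (mod 73).
Multiplying by 34⁻¹ = 58 gives x ≡ 58·61 = 3538 = 48·73 + 34 ≡ 34 (mod 73).
Check: T(34) = 34·34 + 31 = 1187 = 16·73 + 19 ≡ 19 (mod 73).

34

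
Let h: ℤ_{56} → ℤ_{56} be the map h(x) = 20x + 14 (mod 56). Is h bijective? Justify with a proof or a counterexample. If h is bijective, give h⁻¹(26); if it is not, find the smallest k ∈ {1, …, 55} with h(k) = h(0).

Recall: h is injective if h(s) = h(t) implies s = t.
We have gcd(20, 56) = 4 > 1. Taking s = 0 and t = 14: h(0) = 14 and h(14) = 20·14 + 14 = 294 ≡ 14 (mod 56).
So h(0) = h(14) while 0 ≠ 14, thus h is not injective, hence not bijective.
Since h is not bijective, we find the least positive k with h(k) = h(0): this means 20k ≡ 0 (mod 56), i.e. 56 ∣ 20k. Since gcd(20, 56) = 4, dividing through by 4 this holds exactly when 14 ∣ 5k, and as gcd(5, 14) = 1, exactly when 14 ∣ k.
The smallest positive such k is 14.

14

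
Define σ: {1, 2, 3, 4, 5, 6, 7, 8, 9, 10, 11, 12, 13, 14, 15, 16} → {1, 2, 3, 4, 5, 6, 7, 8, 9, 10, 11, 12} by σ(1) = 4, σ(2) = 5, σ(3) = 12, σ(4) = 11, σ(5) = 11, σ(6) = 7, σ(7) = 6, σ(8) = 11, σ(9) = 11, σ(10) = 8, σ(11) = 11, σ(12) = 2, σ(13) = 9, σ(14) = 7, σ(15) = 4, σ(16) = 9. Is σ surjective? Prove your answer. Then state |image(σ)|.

No element maps to 1, so σ is not surjective.
The image of σ is {2, 4, 5, 6, 7, 8, 9, 11, 12}, which has 9 elements.

9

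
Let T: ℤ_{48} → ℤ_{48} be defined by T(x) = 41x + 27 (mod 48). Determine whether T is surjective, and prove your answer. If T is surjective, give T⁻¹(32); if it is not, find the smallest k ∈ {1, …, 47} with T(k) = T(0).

Since gcd(41, 48) = 1, 41 is invertible modulo 48. Euclid's algorithm: 48 = 1·41 + 7, 41 = 5·7 + 6, 7 = 1·6 + 1; back-substituting gives 1 = 41·41 − 35·48, so 41⁻¹ ≡ 41 (mod 48).
For any y ∈ ℤ_{48}, x = 41(y − 27) mod 48 satisfies T(x) = 41·41(y − 27) + 27 ≡ y (since 41·41 ≡ 1 mod 48). So every y has a preimage.
Thus T is surjective.
Since T is surjective, we find T⁻¹(32): we need 41x ≡ 32 − 27 ≡ 5 (mod 48). Using 41⁻¹ = 41: x ≡ 41·5 = 205 = 4·48 + 13, so x = 13.
Check: T(13) = 41·13 + 27 = 560 = 11·48 + 32 ≡ 32 (mod 48).

13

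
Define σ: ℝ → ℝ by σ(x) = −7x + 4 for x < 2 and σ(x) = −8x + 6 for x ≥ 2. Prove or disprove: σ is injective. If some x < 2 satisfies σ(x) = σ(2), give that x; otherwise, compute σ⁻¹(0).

Both pieces are strictly decreasing (slopes −7 and −8), so each is injective on its own interval.
The left piece maps (−∞, 2) onto (−10, ∞); the right piece maps [2, ∞) onto (−∞, −10].
These images are disjoint, so no value is attained by both pieces. Hence σ is injective.
Because the two images are disjoint, no x < 2 has σ(x) = σ(2), so we compute σ⁻¹(0): 0 lies in (−10, ∞), so solve −7x + 4 = 0: x = (0 − 4)/(−7) = 4/7.

4/7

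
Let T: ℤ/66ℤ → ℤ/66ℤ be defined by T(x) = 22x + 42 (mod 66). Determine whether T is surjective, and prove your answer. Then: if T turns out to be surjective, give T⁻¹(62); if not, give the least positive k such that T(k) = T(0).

3

Since gcd(22, 66) = 22, we have 22x ≡ 0 (mod 22) for all x, so T(x) ≡ 20 (mod 22).
But 0 ≢ 20 (mod 22), so 0 ∈ ℤ/66ℤ has no preimage. Therefore T is not surjective.
Since T is not surjective, we find the least positive k with T(k) = T(0): this means 22k ≡ 0 (mod 66), i.e. 66 ∣ 22k. Since gcd(22, 66) = 22, dividing through by 22 this holds exactly when 3 ∣ k.
The smallest positive such k is 3.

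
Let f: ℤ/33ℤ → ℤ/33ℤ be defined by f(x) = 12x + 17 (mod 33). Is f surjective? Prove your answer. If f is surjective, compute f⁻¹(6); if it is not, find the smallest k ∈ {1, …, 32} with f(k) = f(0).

11

Since gcd(12, 33) = 3, we have 12x ≡ 0 (mod 3) for all x, so f(x) ≡ 2 (mod 3).
But 0 ≢ 2 (mod 3), so 0 ∈ ℤ/33ℤ has no preimage. Therefore f is not surjective.
Since f is not surjective, we find the least positive k with f(k) = f(0): this means 12k ≡ 0 (mod 33), i.e. 33 ∣ 12k. Since gcd(12, 33) = 3, dividing through by 3 this holds exactly when 11 ∣ 4k, and as gcd(4, 11) = 1, exactly when 11 ∣ k.
The smallest positive such k is 11.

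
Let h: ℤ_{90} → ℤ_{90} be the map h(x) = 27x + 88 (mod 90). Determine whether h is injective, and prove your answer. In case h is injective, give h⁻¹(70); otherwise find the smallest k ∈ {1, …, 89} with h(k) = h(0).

By definition, injectivity means: for all u, v in the domain, h(u) = h(v) implies u = v.
We have gcd(27, 90) = 9 > 1. Taking u = 0 and v = 10: h(0) = 88 and h(10) = 27·10 + 88 = 358 ≡ 88 (mod 90).
So h(0) = h(10) while 0 ≠ 10, hence h is not injective.
Since h is not injective, we find the least positive k with h(k) = h(0): this means 27k ≡ 0 (mod 90), i.e. 90 ∣ 27k. Since gcd(27, 90) = 9, dividing through by 9 this holds exactly when 10 ∣ 3k, and as gcd(3, 10) = 1, exactly when 10 ∣ k.
The smallest positive such k is 10.

10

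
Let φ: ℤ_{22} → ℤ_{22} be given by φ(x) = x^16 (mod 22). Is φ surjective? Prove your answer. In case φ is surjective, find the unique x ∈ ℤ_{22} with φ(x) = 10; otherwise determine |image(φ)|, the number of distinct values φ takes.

12

φ(10): Repeated squaring mod 22: 10^1 ≡ 10, 10^2 ≡ 10² = 100 ≡ 12, 10^4 ≡ 12² = 144 ≡ 12, 10^8 ≡ 12² = 144 ≡ 12, 10^16 ≡ 12² = 144 ≡ 12. So 10^16 ≡ 12 (mod 22).
φ(12): Repeated squaring mod 22: 12^1 ≡ 12, 12^2 ≡ 12² = 144 ≡ 12, 12^4 ≡ 12² = 144 ≡ 12, 12^8 ≡ 12² = 144 ≡ 12, 12^16 ≡ 12² = 144 ≡ 12. So 12^16 ≡ 12 (mod 22).
So φ(10) = φ(12) = 12 while 10 ≠ 12, so φ is not injective.
A non-injective map from the 22-element set ℤ_{22} to itself takes at most 21 distinct values, so it cannot be surjective. Hence φ is not surjective.
Since φ is not surjective, we determine |image(φ)|. Computing x^16 mod 22 for each x (by repeated squaring, reducing mod 22 at every step), the values φ(0), φ(1), …, φ(21) are: 0, 1, 20, 3, 4, 5, 16, 15, 14, 9, 12, 11, 12, 9, 14, 15, 16, 5, 4, 3, 20, 1.
The distinct values are {0, 1, 3, 4, 5, 9, 11, 12, 14, 15, 16, 20}; there are 12 of them.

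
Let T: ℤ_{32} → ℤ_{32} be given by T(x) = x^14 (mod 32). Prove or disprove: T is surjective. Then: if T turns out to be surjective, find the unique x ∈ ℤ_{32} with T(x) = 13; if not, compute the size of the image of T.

5

T(0) = 0^14 = 0.
T(2): Repeated squaring mod 32: 2^1 ≡ 2, 2^2 ≡ 2² = 4, 2^4 ≡ 4² = 16, 2^8 ≡ 16² = 256 ≡ 0. Since 14 = 8 + 4 + 2, 2^14 ≡ 0·16·4: 0·16 = 0, then 0·4 = 0. So 2^14 ≡ 0 (mod 32).
So T(0) = T(2) = 0 while 0 ≠ 2, thus T is not injective.
A non-injective map from the 32-element set ℤ_{32} to itself takes at most 31 distinct values, so it cannot be surjective. Thus T is not surjective.
Since T is not surjective, we determine |image(T)|. Computing x^14 mod 32 for each x (by repeated squaring, reducing mod 32 at every step), the values T(0), T(1), …, T(31) are: 0, 1, 0, 25, 0, 9, 0, 17, 0, 17, 0, 9, 0, 25, 0, 1, 0, 1, 0, 25, 0, 9, 0, 17, 0, 17, 0, 9, 0, 25, 0, 1.
The distinct values are {0, 1, 9, 17, 25}; there are 5 of them.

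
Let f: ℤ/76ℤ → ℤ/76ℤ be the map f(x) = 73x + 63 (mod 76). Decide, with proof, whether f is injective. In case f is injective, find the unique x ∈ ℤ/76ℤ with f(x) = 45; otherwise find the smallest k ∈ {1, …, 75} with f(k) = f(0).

Suppose f(u) = f(v) in ℤ/76ℤ. Then 73u + 63 ≡ 73v + 63 (mod 76), so 73(u − v) ≡ 0 (mod 76).
Since gcd(73, 76) = 1, 73 is invertible modulo 76, thus u − v ≡ 0 (mod 76), i.e. u = v.
Hence f is injective.
We now compute 73⁻¹ mod 76 explicitly. Euclid's algorithm: 76 = 1·73 + 3, 73 = 24·3 + 1; back-substituting gives 1 = 25·73 − 24·76, so 73⁻¹ ≡ 25 (mod 76).
Since f is injective, we compute f⁻¹(45): solve 73x + 63 ≡ 45 (mod 76), i.e. 73x ≡ 58 (mod 76).
Multiplying by 73⁻¹ = 25 gives x ≡ 25·58 = 1450 = 19·76 + 6 ≡ 6 (mod 76).
Check: f(6) = 73·6 + 63 = 501 = 6·76 + 45 ≡ 45 (mod 76).

6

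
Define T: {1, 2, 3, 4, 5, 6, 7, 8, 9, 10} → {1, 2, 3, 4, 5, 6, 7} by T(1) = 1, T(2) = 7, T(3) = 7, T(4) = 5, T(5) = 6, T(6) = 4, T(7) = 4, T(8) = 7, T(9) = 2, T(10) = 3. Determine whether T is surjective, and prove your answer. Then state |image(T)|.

Every element of the codomain has a preimage: 1 = T(1), 2 = T(9), 3 = T(10), 4 = T(6), 5 = T(4), 6 = T(5), 7 = T(2).
Therefore T is surjective.
The image of T is {1, 2, 3, 4, 5, 6, 7}, which has 7 elements.

7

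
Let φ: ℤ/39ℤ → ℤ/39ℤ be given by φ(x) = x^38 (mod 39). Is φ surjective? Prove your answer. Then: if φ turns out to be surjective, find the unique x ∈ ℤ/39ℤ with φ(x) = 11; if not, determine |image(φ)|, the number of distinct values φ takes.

14

φ(5): Repeated squaring mod 39: 5^1 ≡ 5, 5^2 ≡ 5² = 25, 5^4 ≡ 25² = 625 ≡ 1, 5^8 ≡ 1² = 1, 5^16 ≡ 1² = 1, 5^32 ≡ 1² = 1. Since 38 = 32 + 4 + 2, 5^38 ≡ 1·1·25: 1·1 = 1, then 1·25 = 25. So 5^38 ≡ 25 (mod 39).
φ(8): Repeated squaring mod 39: 8^1 ≡ 8, 8^2 ≡ 8² = 64 ≡ 25, 8^4 ≡ 25² = 625 ≡ 1, 8^8 ≡ 1² = 1, 8^16 ≡ 1² = 1, 8^32 ≡ 1² = 1. Since 38 = 32 + 4 + 2, 8^38 ≡ 1·1·25: 1·1 = 1, then 1·25 = 25. So 8^38 ≡ 25 (mod 39).
So φ(5) = φ(8) = 25 while 5 ≠ 8, therefore φ is not injective.
A non-injective map from the 39-element set ℤ/39ℤ to itself takes at most 38 distinct values, so it cannot be surjective. Hence φ is not surjective.
Since φ is not surjective, we determine |image(φ)|. Computing x^38 mod 39 for each x (by repeated squaring, reducing mod 39 at every step), the values φ(0), φ(1), …, φ(38) are: 0, 1, 4, 9, 16, 25, 36, 10, 25, 3, 22, 4, 27, 13, 1, 30, 22, 16, 12, 10, 10, 12, 16, 22, 30, 1, 13, 27, 4, 22, 3, 25, 10, 36, 25, 16, 9, 4, 1.
The distinct values are {0, 1, 3, 4, 9, 10, 12, 13, 16, 22, 25, 27, 30, 36}; there are 14 of them.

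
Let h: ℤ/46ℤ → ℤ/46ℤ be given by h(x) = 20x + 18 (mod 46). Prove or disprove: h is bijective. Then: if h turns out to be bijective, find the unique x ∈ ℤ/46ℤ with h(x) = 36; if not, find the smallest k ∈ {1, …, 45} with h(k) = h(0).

We have gcd(20, 46) = 2 > 1. Taking s = 0 and t = 23: h(0) = 18 and h(23) = 20·23 + 18 = 478 ≡ 18 (mod 46).
So h(0) = h(23) while 0 ≠ 23, hence h is not injective, hence not bijective.
Since h is not bijective, we find the least positive k with h(k) = h(0): this means 20k ≡ 0 (mod 46), i.e. 46 ∣ 20k. Since gcd(20, 46) = 2, dividing through by 2 this holds exactly when 23 ∣ 10k, and as gcd(10, 23) = 1, exactly when 23 ∣ k.
The smallest positive such k is 23.

23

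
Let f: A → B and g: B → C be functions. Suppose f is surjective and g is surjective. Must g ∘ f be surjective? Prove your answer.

Let c ∈ C. Since g is surjective, there is b ∈ B with g(b) = c. Since f is surjective, there is a ∈ A with f(a) = b.
Then (g ∘ f)(a) = g(b) = c. Hence g ∘ f is surjective.

surjective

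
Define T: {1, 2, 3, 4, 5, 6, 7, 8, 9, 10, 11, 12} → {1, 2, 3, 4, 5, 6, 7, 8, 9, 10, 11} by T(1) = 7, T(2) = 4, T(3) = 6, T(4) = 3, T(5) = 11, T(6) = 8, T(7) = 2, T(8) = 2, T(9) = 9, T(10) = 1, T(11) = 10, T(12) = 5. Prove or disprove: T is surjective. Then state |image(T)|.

Every element of the codomain has a preimage: 1 = T(10), 2 = T(7), 3 = T(4), 4 = T(2), 5 = T(12), 6 = T(3), 7 = T(1), 8 = T(6), 9 = T(9), 10 = T(11), 11 = T(5).
Therefore T is surjective.
The image of T is {1, 2, 3, 4, 5, 6, 7, 8, 9, 10, 11}, which has 11 elements.

11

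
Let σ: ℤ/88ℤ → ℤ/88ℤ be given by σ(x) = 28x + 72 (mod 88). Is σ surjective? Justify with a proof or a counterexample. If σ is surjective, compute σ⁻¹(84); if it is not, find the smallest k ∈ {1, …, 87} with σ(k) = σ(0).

22

By definition, σ is surjective if every y in the codomain equals σ(x) for some x in the domain.
Since gcd(28, 88) = 4, we have 28x ≡ 0 (mod 4) for all x, so σ(x) ≡ 0 (mod 4).
But 1 ≢ 0 (mod 4), so 1 ∈ ℤ/88ℤ has no preimage. Thus σ is not surjective.
Since σ is not surjective, we find the least positive k with σ(k) = σ(0): this means 28k ≡ 0 (mod 88), i.e. 88 ∣ 28k. Since gcd(28, 88) = 4, dividing through by 4 this holds exactly when 22 ∣ 7k, and as gcd(7, 22) = 1, exactly when 22 ∣ k.
The smallest positive such k is 22.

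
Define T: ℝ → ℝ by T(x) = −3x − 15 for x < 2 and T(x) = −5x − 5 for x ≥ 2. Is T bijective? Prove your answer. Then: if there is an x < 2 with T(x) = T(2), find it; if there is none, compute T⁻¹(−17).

Both pieces are strictly decreasing (slopes −3 and −5), so each is injective on its own interval.
The left piece maps (−∞, 2) onto (−21, ∞); the right piece maps [2, ∞) onto (−∞, −15].
These images overlap. In particular T(2) = −15 (right piece), and solving −3x − 15 = −15 on the left piece gives x = 0 < 2.
So T(0) = T(2) with 0 ≠ 2, and T is not injective, hence not bijective. This x = 0 is the requested value below 2.

0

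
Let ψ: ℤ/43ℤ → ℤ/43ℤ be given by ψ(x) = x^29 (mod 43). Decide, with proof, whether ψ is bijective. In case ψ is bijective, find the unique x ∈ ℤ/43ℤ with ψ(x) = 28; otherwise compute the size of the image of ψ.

19

Since 43 is prime, the nonzero elements of ℤ/43ℤ form a cyclic group of order 42.
As gcd(29, 42) = 1, raising to the 29th power is a bijection on this group: if s^29 ≡ t^29 then (st^{−1})^29 = 1, and the only element of order dividing gcd(29, 42) = 1 is 1, so s = t.
With ψ(0) = 0 this makes ψ injective on all of ℤ/43ℤ, hence bijective (finite equal-size domain and codomain). In particular ψ is bijective.
Since ψ is bijective, we find the preimage of 28. The inverse of x ↦ x^29 on (ℤ/43ℤ)^× is x ↦ x^29, because 29·29 = 841 = 20·42 + 1 ≡ 1 (mod 42) and x^{42} = 1 for x ≠ 0 (Fermat). So ψ⁻¹(28) = 28^29 mod 43.
Repeated squaring mod 43: 28^1 ≡ 28, 28^2 ≡ 28² = 784 ≡ 10, 28^4 ≡ 10² = 100 ≡ 14, 28^8 ≡ 14² = 196 ≡ 24, 28^16 ≡ 24² = 576 ≡ 17. Since 29 = 16 + 8 + 4 + 1, 28^29 ≡ 17·24·14·28: 17·24 = 408 ≡ 21, then 21·14 = 294 ≡ 36, then 36·28 = 1008 ≡ 19. So 28^29 ≡ 19 (mod 43).
Hence ψ⁻¹(28) = 19.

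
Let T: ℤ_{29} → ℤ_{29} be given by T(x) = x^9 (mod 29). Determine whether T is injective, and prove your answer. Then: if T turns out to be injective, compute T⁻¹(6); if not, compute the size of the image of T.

Since 29 is prime, the nonzero elements of ℤ_{29} form a cyclic group of order 28.
As gcd(9, 28) = 1, raising to the 9th power is a bijection on this group: if s^9 ≡ t^9 then (st^{−1})^9 = 1, and the only element of order dividing gcd(9, 28) = 1 is 1, so s = t.
With T(0) = 0 this makes T injective on all of ℤ_{29}, hence bijective (finite equal-size domain and codomain). In particular T is injective.
Since T is injective, we find the preimage of 6. The inverse of x ↦ x^9 on (ℤ_{29})^× is x ↦ x^25, because 9·25 = 225 = 8·28 + 1 ≡ 1 (mod 28) and x^{28} = 1 for x ≠ 0 (Fermat). So T⁻¹(6) = 6^25 mod 29.
Repeated squaring mod 29: 6^1 ≡ 6, 6^2 ≡ 6² = 36 ≡ 7, 6^4 ≡ 7² = 49 ≡ 20, 6^8 ≡ 20² = 400 ≡ 23, 6^16 ≡ 23² = 529 ≡ 7. Since 25 = 16 + 8 + 1, 6^25 ≡ 7·23·6: 7·23 = 161 ≡ 16, then 16·6 = 96 ≡ 9. So 6^25 ≡ 9 (mod 29).
Hence T⁻¹(6) = 9.

9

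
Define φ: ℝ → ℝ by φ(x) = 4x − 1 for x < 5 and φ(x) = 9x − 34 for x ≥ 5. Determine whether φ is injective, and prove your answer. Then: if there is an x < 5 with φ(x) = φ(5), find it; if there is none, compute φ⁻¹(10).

Both pieces are strictly increasing (slopes 4 and 9), so each is injective on its own interval.
The left piece maps (−∞, 5) onto (−∞, 19); the right piece maps [5, ∞) onto [11, ∞).
These images overlap. In particular φ(5) = 11 (right piece), and solving 4x − 1 = 11 on the left piece gives x = 3 < 5.
So φ(3) = φ(5) with 3 ≠ 5, and φ is not injective. This x = 3 is the requested value below 5.

3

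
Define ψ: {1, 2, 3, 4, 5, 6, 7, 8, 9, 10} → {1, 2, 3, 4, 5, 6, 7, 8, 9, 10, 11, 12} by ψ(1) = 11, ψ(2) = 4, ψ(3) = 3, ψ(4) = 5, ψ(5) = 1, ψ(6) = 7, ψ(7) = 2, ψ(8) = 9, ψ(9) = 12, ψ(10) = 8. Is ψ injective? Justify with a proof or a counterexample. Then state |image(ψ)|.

10

The values ψ(1), …, ψ(10) are 11, 4, 3, 5, 1, 7, 2, 9, 12, 8 — all distinct.
So ψ(s) = ψ(t) only when s = t, and ψ is injective.
The image of ψ is {1, 2, 3, 4, 5, 7, 8, 9, 11, 12}, which has 10 elements.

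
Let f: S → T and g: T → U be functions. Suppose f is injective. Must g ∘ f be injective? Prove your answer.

No. Take S = T = U = {1, 2, 3}, f = identity (injective), and g(x) = 1 for every x.
Then (g ∘ f)(1) = 1 = (g ∘ f)(3) with 1 ≠ 3, so g ∘ f is not injective.

not injective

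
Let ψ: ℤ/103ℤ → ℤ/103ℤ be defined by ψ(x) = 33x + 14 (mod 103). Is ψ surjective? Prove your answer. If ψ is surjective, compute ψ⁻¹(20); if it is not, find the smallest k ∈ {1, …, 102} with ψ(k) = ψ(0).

Since gcd(33, 103) = 1, 33 is invertible modulo 103. Euclid's algorithm: 103 = 3·33 + 4, 33 = 8·4 + 1; back-substituting gives 1 = 25·33 − 8·103, so 33⁻¹ ≡ 25 (mod 103).
Then y ↦ 25(y − 14) is a two-sided inverse to ψ, so every y ∈ ℤ/103ℤ has a preimage.
Hence ψ is surjective.
Since ψ is surjective, we find ψ⁻¹(20): we need 33x ≡ 20 − 14 ≡ 6 (mod 103). Using 33⁻¹ = 25: x ≡ 25·6 = 150 = 1·103 + 47, so x = 47.
Check: ψ(47) = 33·47 + 14 = 1565 = 15·103 + 20 ≡ 20 (mod 103).

47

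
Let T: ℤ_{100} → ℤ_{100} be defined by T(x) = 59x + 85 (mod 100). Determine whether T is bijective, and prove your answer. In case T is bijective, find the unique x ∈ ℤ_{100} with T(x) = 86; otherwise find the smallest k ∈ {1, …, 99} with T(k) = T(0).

If T(a) = T(b), then 59a ≡ 59b (mod 100). Because gcd(59, 100) = 1, we may cancel 59 to get a ≡ b (mod 100).
We now compute 59⁻¹ mod 100 explicitly. Euclid's algorithm: 100 = 1·59 + 41, 59 = 1·41 + 18, 41 = 2·18 + 5, 18 = 3·5 + 3, 5 = 1·3 + 2, 3 = 1·2 + 1; back-substituting gives 1 = 39·59 − 23·100, so 59⁻¹ ≡ 39 (mod 100).
For any y ∈ ℤ_{100}, x = 39(y − 85) mod 100 satisfies T(x) = 59·39(y − 85) + 85 ≡ y (since 59·39 ≡ 1 mod 100). So every y has a preimage.
Hence T is bijective.
Since T is bijective, we find T⁻¹(86): we need 59x ≡ 86 − 85 ≡ 1 (mod 100). Using 59⁻¹ = 39: x ≡ 39·1 = 39, so x = 39.
Check: T(39) = 59·39 + 85 = 2386 = 23·100 + 86 ≡ 86 (mod 100).

39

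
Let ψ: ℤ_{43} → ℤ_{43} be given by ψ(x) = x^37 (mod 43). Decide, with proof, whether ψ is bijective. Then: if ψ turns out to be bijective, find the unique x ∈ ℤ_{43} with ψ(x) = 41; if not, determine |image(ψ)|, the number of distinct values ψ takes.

Since 43 is prime, the nonzero elements of ℤ_{43} form a cyclic group of order 42.
As gcd(37, 42) = 1, raising to the 37th power is a bijection on this group: if x_1^37 ≡ x_2^37 then (x_1x_2^{−1})^37 = 1, and the only element of order dividing gcd(37, 42) = 1 is 1, so x_1 = x_2.
With ψ(0) = 0 this makes ψ injective on all of ℤ_{43}, hence bijective (finite equal-size domain and codomain). In particular ψ is bijective.
Since ψ is bijective, we find the preimage of 41. The inverse of x ↦ x^37 on (ℤ_{43})^× is x ↦ x^25, because 37·25 = 925 = 22·42 + 1 ≡ 1 (mod 42) and x^{42} = 1 for x ≠ 0 (Fermat). So ψ⁻¹(41) = 41^25 mod 43.
Repeated squaring mod 43: 41^1 ≡ 41, 41^2 ≡ 41² = 1681 ≡ 4, 41^4 ≡ 4² = 16, 41^8 ≡ 16² = 256 ≡ 41, 41^16 ≡ 41² = 1681 ≡ 4. Since 25 = 16 + 8 + 1, 41^25 ≡ 4·41·41: 4·41 = 164 ≡ 35, then 35·41 = 1435 ≡ 16. So 41^25 ≡ 16 (mod 43).
Hence ψ⁻¹(41) = 16.

16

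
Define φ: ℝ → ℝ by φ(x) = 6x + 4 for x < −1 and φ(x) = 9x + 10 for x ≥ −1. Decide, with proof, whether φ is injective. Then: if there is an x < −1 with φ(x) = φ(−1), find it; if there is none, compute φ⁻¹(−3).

Both pieces are strictly increasing (slopes 6 and 9), so each is injective on its own interval.
The left piece maps (−∞, −1) onto (−∞, −2); the right piece maps [−1, ∞) onto [1, ∞).
These images are disjoint, so no value is attained by both pieces. Thus φ is injective.
Because the two images are disjoint, no x < −1 has φ(x) = φ(−1), so we compute φ⁻¹(−3): −3 lies in (−∞, −2), so solve 6x + 4 = −3: x = (−3 − 4)/6 = −7/6.

-7/6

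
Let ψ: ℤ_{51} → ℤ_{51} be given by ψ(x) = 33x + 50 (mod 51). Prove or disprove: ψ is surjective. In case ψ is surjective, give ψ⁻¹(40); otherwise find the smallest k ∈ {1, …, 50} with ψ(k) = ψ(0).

17

Recall that surjectivity means every element of the codomain has a preimage under ψ.
Since gcd(33, 51) = 3, we have 33x ≡ 0 (mod 3) for all x, so ψ(x) ≡ 2 (mod 3).
But 0 ≢ 2 (mod 3), so 0 ∈ ℤ_{51} has no preimage. Thus ψ is not surjective.
Since ψ is not surjective, we find the least positive k with ψ(k) = ψ(0): this means 33k ≡ 0 (mod 51), i.e. 51 ∣ 33k. Since gcd(33, 51) = 3, dividing through by 3 this holds exactly when 17 ∣ 11k, and as gcd(11, 17) = 1, exactly when 17 ∣ k.
The smallest positive such k is 17.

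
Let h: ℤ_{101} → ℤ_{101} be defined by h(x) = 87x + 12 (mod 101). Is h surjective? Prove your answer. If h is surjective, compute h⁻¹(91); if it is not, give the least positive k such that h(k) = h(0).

Recall: surjectivity means every element of the codomain has a preimage under h.
Since gcd(87, 101) = 1, 87 is invertible modulo 101. Euclid's algorithm: 101 = 1·87 + 14, 87 = 6·14 + 3, 14 = 4·3 + 2, 3 = 1·2 + 1; back-substituting gives 1 = 36·87 − 31·101, so 87⁻¹ ≡ 36 (mod 101).
Then y ↦ 36(y − 12) is a two-sided inverse to h, so every y ∈ ℤ_{101} has a preimage.
Therefore h is surjective.
Since h is surjective, we find h⁻¹(91): we need 87x ≡ 91 − 12 ≡ 79 (mod 101). Using 87⁻¹ = 36: x ≡ 36·79 = 2844 = 28·101 + 16, so x = 16.
Check: h(16) = 87·16 + 12 = 1404 = 13·101 + 91 ≡ 91 (mod 101).

16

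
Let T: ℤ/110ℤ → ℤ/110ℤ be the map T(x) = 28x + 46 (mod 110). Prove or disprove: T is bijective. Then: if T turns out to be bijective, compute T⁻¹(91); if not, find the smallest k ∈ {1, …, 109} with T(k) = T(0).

We have gcd(28, 110) = 2 > 1. Taking u = 0 and v = 55: T(0) = 46 and T(55) = 28·55 + 46 = 1586 ≡ 46 (mod 110).
So T(0) = T(55) while 0 ≠ 55, hence T is not injective, hence not bijective.
Since T is not bijective, we find the least positive k with T(k) = T(0): this means 28k ≡ 0 (mod 110), i.e. 110 ∣ 28k. Since gcd(28, 110) = 2, dividing through by 2 this holds exactly when 55 ∣ 14k, and as gcd(14, 55) = 1, exactly when 55 ∣ k.
The smallest positive such k is 55.

55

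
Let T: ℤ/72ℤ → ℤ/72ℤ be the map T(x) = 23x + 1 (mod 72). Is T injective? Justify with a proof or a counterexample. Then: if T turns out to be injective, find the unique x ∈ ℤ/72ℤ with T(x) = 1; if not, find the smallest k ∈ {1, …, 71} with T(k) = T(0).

By definition, injectivity means: for all s, t in the domain, T(s) = T(t) implies s = t.
Suppose T(s) = T(t) in ℤ/72ℤ. Then 23s + 1 ≡ 23t + 1 (mod 72), hence 23(s − t) ≡ 0 (mod 72).
Since gcd(23, 72) = 1, 23 is invertible modulo 72, thus s − t ≡ 0 (mod 72), i.e. s = t.
So T is injective.
We now compute 23⁻¹ mod 72 explicitly. Euclid's algorithm: 72 = 3·23 + 3, 23 = 7·3 + 2, 3 = 1·2 + 1; back-substituting gives 1 = 47·23 − 15·72, so 23⁻¹ ≡ 47 (mod 72).
Since T is injective, we compute T⁻¹(1): solve 23x + 1 ≡ 1 (mod 72), i.e. 23x ≡ 0 (mod 72).
Multiplying by 23⁻¹ = 47 gives x ≡ 47·0 = 0 ≡ 0 (mod 72).
Check: T(0) = 23·0 + 1 = 1 ≡ 1 (mod 72).

0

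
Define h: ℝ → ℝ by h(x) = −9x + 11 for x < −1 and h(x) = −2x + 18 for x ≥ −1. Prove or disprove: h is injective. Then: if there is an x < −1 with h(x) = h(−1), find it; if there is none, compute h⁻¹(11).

Both pieces are strictly decreasing (slopes −9 and −2), so each is injective on its own interval.
The left piece maps (−∞, −1) onto (20, ∞); the right piece maps [−1, ∞) onto (−∞, 20].
These images are disjoint, so no value is attained by both pieces. Thus h is injective.
Because the two images are disjoint, no x < −1 has h(x) = h(−1), so we compute h⁻¹(11): 11 lies in (−∞, 20], so solve −2x + 18 = 11: x = (11 − 18)/(−2) = 7/2.

7/2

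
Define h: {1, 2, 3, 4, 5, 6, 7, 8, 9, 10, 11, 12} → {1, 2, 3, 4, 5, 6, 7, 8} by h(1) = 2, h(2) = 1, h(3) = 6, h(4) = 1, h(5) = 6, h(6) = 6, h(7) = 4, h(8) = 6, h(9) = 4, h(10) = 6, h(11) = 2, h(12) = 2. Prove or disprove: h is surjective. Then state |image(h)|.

No element maps to 3, so h is not surjective.
The image of h is {1, 2, 4, 6}, which has 4 elements.

4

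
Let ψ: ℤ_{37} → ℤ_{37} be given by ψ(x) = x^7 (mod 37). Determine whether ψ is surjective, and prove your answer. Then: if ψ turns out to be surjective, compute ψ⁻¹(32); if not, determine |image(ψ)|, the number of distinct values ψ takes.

13

Since 37 is prime, the nonzero elements of ℤ_{37} form a cyclic group of order 36.
As gcd(7, 36) = 1, raising to the 7th power is a bijection on this group: if s^7 ≡ t^7 then (st^{−1})^7 = 1, and the only element of order dividing gcd(7, 36) = 1 is 1, so s = t.
With ψ(0) = 0 this makes ψ injective on all of ℤ_{37}, hence bijective (finite equal-size domain and codomain). In particular ψ is surjective.
Since ψ is surjective, we find the preimage of 32. The inverse of x ↦ x^7 on (ℤ_{37})^× is x ↦ x^31, because 7·31 = 217 = 6·36 + 1 ≡ 1 (mod 36) and x^{36} = 1 for x ≠ 0 (Fermat). So ψ⁻¹(32) = 32^31 mod 37.
Repeated squaring mod 37: 32^1 ≡ 32, 32^2 ≡ 32² = 1024 ≡ 25, 32^4 ≡ 25² = 625 ≡ 33, 32^8 ≡ 33² = 1089 ≡ 16, 32^16 ≡ 16² = 256 ≡ 34. Since 31 = 16 + 8 + 4 + 2 + 1, 32^31 ≡ 34·16·33·25·32: 34·16 = 544 ≡ 26, then 26·33 = 858 ≡ 7, then 7·25 = 175 ≡ 27, then 27·32 = 864 ≡ 13. So 32^31 ≡ 13 (mod 37).
Hence ψ⁻¹(32) = 13.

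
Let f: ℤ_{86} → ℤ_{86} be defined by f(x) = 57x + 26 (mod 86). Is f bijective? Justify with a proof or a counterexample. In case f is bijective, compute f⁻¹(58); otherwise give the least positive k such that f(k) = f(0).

76

If f(s) = f(t), then 57s ≡ 57t (mod 86). Because gcd(57, 86) = 1, we may cancel 57 to get s ≡ t (mod 86).
We now compute 57⁻¹ mod 86 explicitly. Euclid's algorithm: 86 = 1·57 + 29, 57 = 1·29 + 28, 29 = 1·28 + 1; back-substituting gives 1 = 83·57 − 55·86, so 57⁻¹ ≡ 83 (mod 86).
For any y ∈ ℤ_{86}, x = 83(y − 26) mod 86 satisfies f(x) = 57·83(y − 26) + 26 ≡ y (since 57·83 ≡ 1 mod 86). So every y has a preimage.
Therefore f is bijective.
Since f is bijective, we find f⁻¹(58): we need 57x ≡ 58 − 26 ≡ 32 (mod 86). Using 57⁻¹ = 83: x ≡ 83·32 = 2656 = 30·86 + 76, so x = 76.
Check: f(76) = 57·76 + 26 = 4358 = 50·86 + 58 ≡ 58 (mod 86).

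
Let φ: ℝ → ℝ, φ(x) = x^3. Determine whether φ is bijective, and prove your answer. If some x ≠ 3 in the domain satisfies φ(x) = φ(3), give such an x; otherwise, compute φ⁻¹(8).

2

On ℝ, x ↦ x^3 is strictly increasing (injective) and for any y ∈ ℝ the 3rd root y^{1/3} lies in ℝ (surjective). So φ is bijective.
Since x ↦ x^3 is strictly increasing on ℝ, it is injective there, so no x ≠ 3 in the domain has φ(x) = φ(3). We therefore compute φ⁻¹(8) = 8^{1/3} = 2 (indeed 2^3 = 8).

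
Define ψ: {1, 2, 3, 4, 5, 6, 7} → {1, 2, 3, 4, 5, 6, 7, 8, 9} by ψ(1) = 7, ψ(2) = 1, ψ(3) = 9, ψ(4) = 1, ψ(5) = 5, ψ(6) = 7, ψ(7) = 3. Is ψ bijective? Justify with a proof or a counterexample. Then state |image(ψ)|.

ψ(2) = 1 = ψ(4) with 2 ≠ 4, so ψ is not injective, hence not bijective.
The image of ψ is {1, 3, 5, 7, 9}, which has 5 elements.

5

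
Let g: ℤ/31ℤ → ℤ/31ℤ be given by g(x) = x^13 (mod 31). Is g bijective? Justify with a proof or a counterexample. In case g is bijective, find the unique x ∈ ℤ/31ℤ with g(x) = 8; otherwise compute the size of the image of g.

Since 31 is prime, the nonzero elements of ℤ/31ℤ form a cyclic group of order 30.
As gcd(13, 30) = 1, raising to the 13th power is a bijection on this group: if a^13 ≡ b^13 then (ab^{−1})^13 = 1, and the only element of order dividing gcd(13, 30) = 1 is 1, so a = b.
With g(0) = 0 this makes g injective on all of ℤ/31ℤ, hence bijective (finite equal-size domain and codomain). In particular g is bijective.
Since g is bijective, we find the preimage of 8. The inverse of x ↦ x^13 on (ℤ/31ℤ)^× is x ↦ x^7, because 13·7 = 91 = 3·30 + 1 ≡ 1 (mod 30) and x^{30} = 1 for x ≠ 0 (Fermat). So g⁻¹(8) = 8^7 mod 31.
Repeated squaring mod 31: 8^1 ≡ 8, 8^2 ≡ 8² = 64 ≡ 2, 8^4 ≡ 2² = 4. Since 7 = 4 + 2 + 1, 8^7 ≡ 4·2·8: 4·2 = 8, then 8·8 = 64 ≡ 2. So 8^7 ≡ 2 (mod 31).
Hence g⁻¹(8) = 2.

2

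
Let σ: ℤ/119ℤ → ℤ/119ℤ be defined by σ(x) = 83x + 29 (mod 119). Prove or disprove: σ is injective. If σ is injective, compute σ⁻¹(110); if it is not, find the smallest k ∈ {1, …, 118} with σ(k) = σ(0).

If σ(u) = σ(v), then 83u ≡ 83v (mod 119). Because gcd(83, 119) = 1, we may cancel 83 to get u ≡ v (mod 119).
Therefore σ is injective.
We now compute 83⁻¹ mod 119 explicitly. Euclid's algorithm: 119 = 1·83 + 36, 83 = 2·36 + 11, 36 = 3·11 + 3, 11 = 3·3 + 2, 3 = 1·2 + 1; back-substituting gives 1 = 76·83 − 53·119, so 83⁻¹ ≡ 76 (mod 119).
Since σ is injective, we compute σ⁻¹(110): solve 83x + 29 ≡ 110 (mod 119), i.e. 83x ≡ 81 (mod 119).
Multiplying by 83⁻¹ = 76 gives x ≡ 76·81 = 6156 = 51·119 + 87 ≡ 87 (mod 119).
Check: σ(87) = 83·87 + 29 = 7250 = 60·119 + 110 ≡ 110 (mod 119).

87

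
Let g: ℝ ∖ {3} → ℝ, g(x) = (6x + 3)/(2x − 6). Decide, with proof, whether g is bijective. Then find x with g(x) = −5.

27/16

If g(x) = 3, cross-multiplying gives 2(6x + 3) = 6(2x − 6), which simplifies to 6 = −36 — false.  So 3 has no preimage and g is not surjective.
Therefore g is not bijective.
Solving g(x) = −5: cross-multiplying gives 6x + 3 = −5(2x − 6), which rearranges to 16x = 27, so x = 27/16.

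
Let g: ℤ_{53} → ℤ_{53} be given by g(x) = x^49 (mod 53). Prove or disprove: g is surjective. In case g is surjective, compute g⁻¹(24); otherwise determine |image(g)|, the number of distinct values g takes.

Since 53 is prime, the nonzero elements of ℤ_{53} form a cyclic group of order 52.
As gcd(49, 52) = 1, raising to the 49th power is a bijection on this group: if u^49 ≡ v^49 then (uv^{−1})^49 = 1, and the only element of order dividing gcd(49, 52) = 1 is 1, so u = v.
With g(0) = 0 this makes g injective on all of ℤ_{53}, hence bijective (finite equal-size domain and codomain). In particular g is surjective.
Since g is surjective, we find the preimage of 24. The inverse of x ↦ x^49 on (ℤ_{53})^× is x ↦ x^17, because 49·17 = 833 = 16·52 + 1 ≡ 1 (mod 52) and x^{52} = 1 for x ≠ 0 (Fermat). So g⁻¹(24) = 24^17 mod 53.
Repeated squaring mod 53: 24^1 ≡ 24, 24^2 ≡ 24² = 576 ≡ 46, 24^4 ≡ 46² = 2116 ≡ 49, 24^8 ≡ 49² = 2401 ≡ 16, 24^16 ≡ 16² = 256 ≡ 44. Since 17 = 16 + 1, 24^17 ≡ 44·24: 44·24 = 1056 ≡ 49. So 24^17 ≡ 49 (mod 53).
Hence g⁻¹(24) = 49.

49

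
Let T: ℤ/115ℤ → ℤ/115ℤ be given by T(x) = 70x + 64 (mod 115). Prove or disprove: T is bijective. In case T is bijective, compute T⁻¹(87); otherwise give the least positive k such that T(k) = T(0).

23

Recall: T is injective when T(a) = T(b) forces a = b.
We have gcd(70, 115) = 5 > 1. Taking a = 0 and b = 23: T(0) = 64 and T(23) = 70·23 + 64 = 1674 ≡ 64 (mod 115).
So T(0) = T(23) while 0 ≠ 23, hence T is not injective, hence not bijective.
Since T is not bijective, we find the least positive k with T(k) = T(0): this means 70k ≡ 0 (mod 115), i.e. 115 ∣ 70k. Since gcd(70, 115) = 5, dividing through by 5 this holds exactly when 23 ∣ 14k, and as gcd(14, 23) = 1, exactly when 23 ∣ k.
The smallest positive such k is 23.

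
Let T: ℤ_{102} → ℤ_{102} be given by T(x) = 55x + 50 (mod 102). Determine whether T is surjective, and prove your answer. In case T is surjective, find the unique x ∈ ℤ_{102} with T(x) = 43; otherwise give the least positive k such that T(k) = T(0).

11

Recall: T is surjective if every y in the codomain equals T(x) for some x in the domain.
Since gcd(55, 102) = 1, 55 is invertible modulo 102. Euclid's algorithm: 102 = 1·55 + 47, 55 = 1·47 + 8, 47 = 5·8 + 7, 8 = 1·7 + 1; back-substituting gives 1 = 13·55 − 7·102, so 55⁻¹ ≡ 13 (mod 102).
Then y ↦ 13(y − 50) is a two-sided inverse to T, so every y ∈ ℤ_{102} has a preimage.
Hence T is surjective.
Since T is surjective, we compute T⁻¹(43): solve 55x + 50 ≡ 43 (mod 102), i.e. 55x ≡ 95 (mod 102).
Multiplying by 55⁻¹ = 13 gives x ≡ 13·95 = 1235 = 12·102 + 11 ≡ 11 (mod 102).
Check: T(11) = 55·11 + 50 = 655 = 6·102 + 43 ≡ 43 (mod 102).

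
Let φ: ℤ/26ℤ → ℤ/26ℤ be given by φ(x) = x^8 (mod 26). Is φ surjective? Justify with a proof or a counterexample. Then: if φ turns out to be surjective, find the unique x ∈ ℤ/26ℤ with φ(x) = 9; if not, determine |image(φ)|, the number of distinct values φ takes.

8

φ(1) = 1^8 = 1.
φ(5): Repeated squaring mod 26: 5^1 ≡ 5, 5^2 ≡ 5² = 25, 5^4 ≡ 25² = 625 ≡ 1, 5^8 ≡ 1² = 1. So 5^8 ≡ 1 (mod 26).
So φ(1) = φ(5) = 1 while 1 ≠ 5, thus φ is not injective.
A non-injective map from the 26-element set ℤ/26ℤ to itself takes at most 25 distinct values, so it cannot be surjective. Thus φ is not surjective.
Since φ is not surjective, we determine |image(φ)|. Computing x^8 mod 26 for each x (by repeated squaring, reducing mod 26 at every step), the values φ(0), φ(1), …, φ(25) are: 0, 1, 22, 9, 16, 1, 16, 3, 14, 3, 22, 9, 14, 13, 14, 9, 22, 3, 14, 3, 16, 1, 16, 9, 22, 1.
The distinct values are {0, 1, 3, 9, 13, 14, 16, 22}; there are 8 of them.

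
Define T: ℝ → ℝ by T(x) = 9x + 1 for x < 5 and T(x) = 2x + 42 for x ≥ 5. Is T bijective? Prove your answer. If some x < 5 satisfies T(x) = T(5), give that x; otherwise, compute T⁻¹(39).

38/9

Both pieces are strictly increasing (slopes 9 and 2), so each is injective on its own interval.
The left piece maps (−∞, 5) onto (−∞, 46); the right piece maps [5, ∞) onto [52, ∞).
The images leave a gap (46 has no preimage), so T is not surjective, hence not bijective.
Because the two images are disjoint, no x < 5 has T(x) = T(5), so we compute T⁻¹(39): 39 lies in (−∞, 46), so solve 9x + 1 = 39: x = (39 − 1)/9 = 38/9.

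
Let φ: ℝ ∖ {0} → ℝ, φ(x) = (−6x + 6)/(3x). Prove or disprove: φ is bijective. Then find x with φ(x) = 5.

2/7

If φ(x) = −2, cross-multiplying gives 3(−6x + 6) = −6(3x), which simplifies to 18 = 0 — false.  So −2 has no preimage and φ is not surjective.
Therefore φ is not bijective.
Solving φ(x) = 5: cross-multiplying gives −6x + 6 = 5(3x), which rearranges to −21x = −6, so x = 2/7.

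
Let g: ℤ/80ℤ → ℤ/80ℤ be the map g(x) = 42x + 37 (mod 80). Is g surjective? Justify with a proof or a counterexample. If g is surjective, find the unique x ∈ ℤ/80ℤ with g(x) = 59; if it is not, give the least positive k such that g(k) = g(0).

40

By definition, surjectivity means every element of the codomain has a preimage under g.
Since gcd(42, 80) = 2, we have 42x ≡ 0 (mod 2) for all x, so g(x) ≡ 1 (mod 2).
But 0 ≢ 1 (mod 2), so 0 ∈ ℤ/80ℤ has no preimage. Thus g is not surjective.
Since g is not surjective, we find the least positive k with g(k) = g(0): this means 42k ≡ 0 (mod 80), i.e. 80 ∣ 42k. Since gcd(42, 80) = 2, dividing through by 2 this holds exactly when 40 ∣ 21k, and as gcd(21, 40) = 1, exactly when 40 ∣ k.
The smallest positive such k is 40.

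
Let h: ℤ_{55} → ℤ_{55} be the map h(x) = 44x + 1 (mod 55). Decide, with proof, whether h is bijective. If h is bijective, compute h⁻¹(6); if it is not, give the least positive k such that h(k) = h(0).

5

We have gcd(44, 55) = 11 > 1. Taking x_1 = 0 and x_2 = 5: h(0) = 1 and h(5) = 44·5 + 1 = 221 ≡ 1 (mod 55).
So h(0) = h(5) while 0 ≠ 5, hence h is not injective, hence not bijective.
Since h is not bijective, we find the least positive k with h(k) = h(0): this means 44k ≡ 0 (mod 55), i.e. 55 ∣ 44k. Since gcd(44, 55) = 11, dividing through by 11 this holds exactly when 5 ∣ 4k, and as gcd(4, 5) = 1, exactly when 5 ∣ k.
The smallest positive such k is 5.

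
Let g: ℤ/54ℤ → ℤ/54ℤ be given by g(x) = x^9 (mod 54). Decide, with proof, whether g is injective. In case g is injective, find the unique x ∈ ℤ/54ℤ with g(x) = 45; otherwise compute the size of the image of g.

6

g(0) = 0^9 = 0.
g(6): Repeated squaring mod 54: 6^1 ≡ 6, 6^2 ≡ 6² = 36, 6^4 ≡ 36² = 1296 ≡ 0, 6^8 ≡ 0² = 0. Since 9 = 8 + 1, 6^9 ≡ 0·6: 0·6 = 0. So 6^9 ≡ 0 (mod 54).
So g(0) = g(6) = 0 while 0 ≠ 6, therefore g is not injective.
Since g is not injective, we determine |image(g)|. Computing x^9 mod 54 for each x (by repeated squaring, reducing mod 54 at every step), the values g(0), g(1), …, g(53) are: 0, 1, 26, 27, 28, 53, 0, 1, 26, 27, 28, 53, 0, 1, 26, 27, 28, 53, 0, 1, 26, 27, 28, 53, 0, 1, 26, 27, 28, 53, 0, 1, 26, 27, 28, 53, 0, 1, 26, 27, 28, 53, 0, 1, 26, 27, 28, 53, 0, 1, 26, 27, 28, 53.
The distinct values are {0, 1, 26, 27, 28, 53}; there are 6 of them.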